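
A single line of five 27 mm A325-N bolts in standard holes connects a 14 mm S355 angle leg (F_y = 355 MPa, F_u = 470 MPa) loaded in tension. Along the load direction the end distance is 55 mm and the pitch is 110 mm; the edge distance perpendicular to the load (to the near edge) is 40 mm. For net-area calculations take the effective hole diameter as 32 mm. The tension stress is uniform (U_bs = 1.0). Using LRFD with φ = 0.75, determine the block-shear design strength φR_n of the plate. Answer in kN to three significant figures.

1160 kN

Shear plane L_v = 55 + 4·110 = 495 mm; A_gv = 495 × 14 = 6930 mm².
A_nv = (495 − 4.5·32) × 14 = 4914 mm².
A_nt = (40 − 0.5·32) × 14 = 336 mm².
0.6 F_u A_nv = 1386 kN; 0.6 F_y A_gv = 1476 kN → shear rupture governs the shear term.
R_n = 1386 + 1.0 × 470 × 336 / 1000 = 1544 kN.
Design strength φR_n = 0.75 × 1544 = 1160 kN.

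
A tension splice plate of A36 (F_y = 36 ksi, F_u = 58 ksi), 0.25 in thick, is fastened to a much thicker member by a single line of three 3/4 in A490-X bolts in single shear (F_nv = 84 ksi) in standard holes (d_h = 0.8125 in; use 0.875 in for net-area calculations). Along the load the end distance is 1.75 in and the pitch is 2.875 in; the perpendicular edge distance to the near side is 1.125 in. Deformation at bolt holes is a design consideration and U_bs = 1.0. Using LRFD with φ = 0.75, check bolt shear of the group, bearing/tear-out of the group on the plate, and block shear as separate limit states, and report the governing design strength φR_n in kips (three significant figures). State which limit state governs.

37.9 kips (block shear governs)

Bolt shear: A_b = π·0.75²/4 = 0.4418 in²; R_n = 84 × 0.4418 × 3 × 1 = 111.3 kips → 0.75 × 111.3 = 83.5 kips.
Bearing: edge l_c = 1.344, r_n = 23.38 kips; interior l_c = 2.062, r_n = 26.1 kips; R_n = 23.38 + 2·26.1 = 75.58 kips → 56.7 kips.
Block shear: A_gv = 1.875, A_nv = 1.328, A_nt = 0.1719 in²; R_n = min(0.6F_uA_nv, 0.6F_yA_gv) + U_bs·F_u·A_nt = 50.47 kips → 37.9 kips.
Block shear governs: 37.9 kips.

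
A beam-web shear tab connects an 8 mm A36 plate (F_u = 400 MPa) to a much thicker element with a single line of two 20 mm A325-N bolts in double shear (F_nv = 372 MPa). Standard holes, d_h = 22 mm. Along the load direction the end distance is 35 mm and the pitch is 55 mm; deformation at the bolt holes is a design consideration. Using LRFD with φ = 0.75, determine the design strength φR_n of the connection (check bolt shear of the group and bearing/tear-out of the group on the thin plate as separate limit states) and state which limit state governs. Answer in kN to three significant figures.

164 kN (bearing governs)

Bolt shear: A_b = π·20²/4 = 314.2 mm²; R_n = 372 × 314.2 × 2 × 2 / 1000 = 467.5 kN → 0.75 × 467.5 = 351 kN.
Bearing (1.2 l_c t F_u ≤ 2.4 d t F_u): upper limit = 2.4·20·8·400 / 1000 = 153.6 kN.
  Edge l_c = 35 − 22/2 = 24 → r_n = 92.16 kN; interior l_c = 55 − 22 = 33 → r_n = 126.7 kN.
  R_n,bearing = 1·92.16 + 1·126.7 = 218.9 kN → 0.75 × 218.9 = 164 kN.
Bearing governs: 164 kN.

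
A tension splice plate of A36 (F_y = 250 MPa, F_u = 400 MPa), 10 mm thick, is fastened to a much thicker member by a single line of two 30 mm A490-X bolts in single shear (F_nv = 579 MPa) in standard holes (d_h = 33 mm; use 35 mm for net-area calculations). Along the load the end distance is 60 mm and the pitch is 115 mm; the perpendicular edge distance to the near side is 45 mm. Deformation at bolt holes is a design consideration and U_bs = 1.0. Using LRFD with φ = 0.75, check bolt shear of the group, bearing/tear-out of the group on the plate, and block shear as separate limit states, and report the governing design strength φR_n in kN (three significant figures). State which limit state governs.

279 kN (block shear governs)

Bolt shear: A_b = π·30²/4 = 706.9 mm²; R_n = 579 × 706.9 × 2 × 1 / 1000 = 818.5 kN → 0.75 × 818.5 = 614 kN.
Bearing: edge l_c = 43.5, r_n = 208.8 kN; interior l_c = 82, r_n = 288 kN; R_n = 208.8 + 1·288 = 496.8 kN → 373 kN.
Block shear: A_gv = 1750, A_nv = 1225, A_nt = 275 mm²; R_n = min(0.6F_uA_nv, 0.6F_yA_gv) + U_bs·F_u·A_nt = 372.5 kN → 279 kN.
Block shear governs: 279 kN.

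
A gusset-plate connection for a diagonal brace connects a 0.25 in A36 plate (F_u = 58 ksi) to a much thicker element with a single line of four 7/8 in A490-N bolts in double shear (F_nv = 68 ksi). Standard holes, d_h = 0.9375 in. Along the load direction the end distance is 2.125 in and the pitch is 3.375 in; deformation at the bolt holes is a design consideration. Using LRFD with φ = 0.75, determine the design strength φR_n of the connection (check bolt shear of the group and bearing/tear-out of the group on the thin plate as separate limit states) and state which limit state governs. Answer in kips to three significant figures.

90.1 kips (bearing governs)

Bolt shear: A_b = π·0.875²/4 = 0.6013 in²; R_n = 68 × 0.6013 × 4 × 2 = 327.1 kips → 0.75 × 327.1 = 245 kips.
Bearing (1.2 l_c t F_u ≤ 2.4 d t F_u): upper limit = 2.4·0.875·0.25·58 = 30.45 kips.
  Edge l_c = 2.125 − 0.9375/2 = 1.656 → r_n = 28.82 kips; interior l_c = 3.375 − 0.9375 = 2.438 → r_n = 30.45 kips.
  R_n,bearing = 1·28.82 + 3·30.45 = 120.2 kips → 0.75 × 120.2 = 90.1 kips.
Bearing governs: 90.1 kips.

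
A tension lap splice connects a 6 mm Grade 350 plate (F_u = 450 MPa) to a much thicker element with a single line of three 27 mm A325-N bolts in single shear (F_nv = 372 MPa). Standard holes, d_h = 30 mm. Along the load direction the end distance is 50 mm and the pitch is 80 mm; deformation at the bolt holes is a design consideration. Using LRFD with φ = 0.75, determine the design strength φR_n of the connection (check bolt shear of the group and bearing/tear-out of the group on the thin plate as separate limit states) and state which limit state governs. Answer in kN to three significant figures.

328 kN (bearing governs)

Bolt shear: A_b = π·27²/4 = 572.6 mm²; R_n = 372 × 572.6 × 3 × 1 / 1000 = 639 kN → 0.75 × 639 = 479 kN.
Bearing (1.2 l_c t F_u ≤ 2.4 d t F_u): upper limit = 2.4·27·6·450 / 1000 = 175 kN.
  Edge l_c = 50 − 30/2 = 35 → r_n = 113.4 kN; interior l_c = 80 − 30 = 50 → r_n = 162 kN.
  R_n,bearing = 1·113.4 + 2·162 = 437.4 kN → 0.75 × 437.4 = 328 kN.
Bearing governs: 328 kN.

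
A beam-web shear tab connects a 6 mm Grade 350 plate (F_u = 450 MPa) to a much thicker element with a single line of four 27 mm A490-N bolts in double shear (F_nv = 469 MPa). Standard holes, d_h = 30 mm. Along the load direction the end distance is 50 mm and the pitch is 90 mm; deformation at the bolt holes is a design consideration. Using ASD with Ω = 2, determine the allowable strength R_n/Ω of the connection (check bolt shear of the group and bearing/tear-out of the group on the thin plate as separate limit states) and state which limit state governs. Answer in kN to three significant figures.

319 kN (bearing governs)

Bolt shear: A_b = π·27²/4 = 572.6 mm²; R_n = 469 × 572.6 × 4 × 2 / 1000 = 2148 kN → 2148 / 2 = 1070 kN.
Bearing (1.2 l_c t F_u ≤ 2.4 d t F_u): upper limit = 2.4·27·6·450 / 1000 = 175 kN.
  Edge l_c = 50 − 30/2 = 35 → r_n = 113.4 kN; interior l_c = 90 − 30 = 60 → r_n = 175 kN.
  R_n,bearing = 1·113.4 + 3·175 = 638.3 kN → 638.3 / 2 = 319 kN.
Bearing governs: 319 kN.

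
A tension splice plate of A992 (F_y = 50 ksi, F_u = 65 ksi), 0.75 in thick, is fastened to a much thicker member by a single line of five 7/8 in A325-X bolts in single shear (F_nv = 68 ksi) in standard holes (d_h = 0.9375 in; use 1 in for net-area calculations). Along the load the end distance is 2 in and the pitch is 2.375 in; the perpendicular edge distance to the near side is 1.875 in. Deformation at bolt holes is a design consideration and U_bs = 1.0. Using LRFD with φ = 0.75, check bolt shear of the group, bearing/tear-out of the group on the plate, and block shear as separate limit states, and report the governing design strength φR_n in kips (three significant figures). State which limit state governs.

Bolt shear: A_b = π·0.875²/4 = 0.6013 in²; R_n = 68 × 0.6013 × 5 × 1 = 204.4 kips → 0.75 × 204.4 = 153 kips.
Bearing: edge l_c = 1.531, r_n = 89.58 kips; interior l_c = 1.438, r_n = 84.09 kips; R_n = 89.58 + 4·84.09 = 426 kips → 319 kips.
Block shear: A_gv = 8.625, A_nv = 5.25, A_nt = 1.031 in²; R_n = min(0.6F_uA_nv, 0.6F_yA_gv) + U_bs·F_u·A_nt = 271.8 kips → 204 kips.
Bolt shear governs: 153 kips.

153 kips (bolt shear governs)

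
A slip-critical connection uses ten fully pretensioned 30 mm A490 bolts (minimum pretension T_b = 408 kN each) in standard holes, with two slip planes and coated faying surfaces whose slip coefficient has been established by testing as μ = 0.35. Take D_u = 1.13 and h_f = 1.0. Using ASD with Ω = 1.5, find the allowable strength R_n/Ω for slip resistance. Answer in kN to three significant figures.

2150 kN

R_n = μ · D_u · h_f · T_b · n_s · n_b = 0.35 × 1.13 × 1.0 × 408 × 2 × 10 = 3227 kN.
Allowable strength R_n/Ω = 3227 / 1.5 = 2150 kN.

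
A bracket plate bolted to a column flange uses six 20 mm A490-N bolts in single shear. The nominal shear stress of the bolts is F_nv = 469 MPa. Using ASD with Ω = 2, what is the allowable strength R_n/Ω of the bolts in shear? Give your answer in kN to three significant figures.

A_b = π × 20² / 4 = 314.2 mm².
R_n = F_nv · A_b · n · n_s = 469 × 314.2 × 6 × 1 / 1000 = 884 kN.
Allowable strength R_n/Ω = 884 / 2 = 442 kN.

442 kN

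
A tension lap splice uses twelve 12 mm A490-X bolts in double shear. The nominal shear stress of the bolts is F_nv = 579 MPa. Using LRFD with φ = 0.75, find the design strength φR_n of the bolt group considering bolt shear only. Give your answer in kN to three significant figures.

1180 kN

A_b = π × 12² / 4 = 113.1 mm².
R_n = F_nv · A_b · n · n_s = 579 × 113.1 × 12 × 2 / 1000 = 1572 kN.
Design strength φR_n = 0.75 × 1572 = 1180 kN.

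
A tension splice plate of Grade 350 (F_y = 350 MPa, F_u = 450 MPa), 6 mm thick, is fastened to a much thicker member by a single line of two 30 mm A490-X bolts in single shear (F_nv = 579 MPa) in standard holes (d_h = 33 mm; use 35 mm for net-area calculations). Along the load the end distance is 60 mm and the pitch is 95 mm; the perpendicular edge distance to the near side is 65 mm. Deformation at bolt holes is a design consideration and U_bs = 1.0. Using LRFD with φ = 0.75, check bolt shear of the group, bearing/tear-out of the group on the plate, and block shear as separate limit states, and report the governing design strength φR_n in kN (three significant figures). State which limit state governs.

221 kN (block shear governs)

Bolt shear: A_b = π·30²/4 = 706.9 mm²; R_n = 579 × 706.9 × 2 × 1 / 1000 = 818.5 kN → 0.75 × 818.5 = 614 kN.
Bearing: edge l_c = 43.5, r_n = 140.9 kN; interior l_c = 62, r_n = 194.4 kN; R_n = 140.9 + 1·194.4 = 335.3 kN → 252 kN.
Block shear: A_gv = 930, A_nv = 615, A_nt = 285 mm²; R_n = min(0.6F_uA_nv, 0.6F_yA_gv) + U_bs·F_u·A_nt = 294.3 kN → 221 kN.
Block shear governs: 221 kN.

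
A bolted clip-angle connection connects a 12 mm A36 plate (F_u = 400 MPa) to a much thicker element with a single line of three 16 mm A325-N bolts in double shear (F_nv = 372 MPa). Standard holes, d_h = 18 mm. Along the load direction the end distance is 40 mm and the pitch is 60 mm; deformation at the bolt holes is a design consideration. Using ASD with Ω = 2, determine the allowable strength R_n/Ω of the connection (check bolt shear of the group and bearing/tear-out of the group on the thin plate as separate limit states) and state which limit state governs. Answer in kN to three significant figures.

224 kN (bolt shear governs)

Bolt shear: A_b = π·16²/4 = 201.1 mm²; R_n = 372 × 201.1 × 3 × 2 / 1000 = 448.8 kN → 448.8 / 2 = 224 kN.
Bearing (1.2 l_c t F_u ≤ 2.4 d t F_u): upper limit = 2.4·16·12·400 / 1000 = 184.3 kN.
  Edge l_c = 40 − 18/2 = 31 → r_n = 178.6 kN; interior l_c = 60 − 18 = 42 → r_n = 184.3 kN.
  R_n,bearing = 1·178.6 + 2·184.3 = 547.2 kN → 547.2 / 2 = 274 kN.
Bolt shear governs: 224 kN.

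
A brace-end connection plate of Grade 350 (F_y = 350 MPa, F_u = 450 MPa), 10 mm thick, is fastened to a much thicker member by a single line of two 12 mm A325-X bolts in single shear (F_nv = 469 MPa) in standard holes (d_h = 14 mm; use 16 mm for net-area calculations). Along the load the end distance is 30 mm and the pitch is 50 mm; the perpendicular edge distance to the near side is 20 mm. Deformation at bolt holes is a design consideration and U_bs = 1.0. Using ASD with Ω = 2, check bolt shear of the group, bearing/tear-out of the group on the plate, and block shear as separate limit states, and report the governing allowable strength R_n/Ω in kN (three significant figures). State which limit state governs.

53 kN (bolt shear governs)

Bolt shear: A_b = π·12²/4 = 113.1 mm²; R_n = 469 × 113.1 × 2 × 1 / 1000 = 106.1 kN → 106.1 / 2 = 53 kN.
Bearing: edge l_c = 23, r_n = 124.2 kN; interior l_c = 36, r_n = 129.6 kN; R_n = 124.2 + 1·129.6 = 253.8 kN → 127 kN.
Block shear: A_gv = 800, A_nv = 560, A_nt = 120 mm²; R_n = min(0.6F_uA_nv, 0.6F_yA_gv) + U_bs·F_u·A_nt = 205.2 kN → 103 kN.
Bolt shear governs: 53 kN.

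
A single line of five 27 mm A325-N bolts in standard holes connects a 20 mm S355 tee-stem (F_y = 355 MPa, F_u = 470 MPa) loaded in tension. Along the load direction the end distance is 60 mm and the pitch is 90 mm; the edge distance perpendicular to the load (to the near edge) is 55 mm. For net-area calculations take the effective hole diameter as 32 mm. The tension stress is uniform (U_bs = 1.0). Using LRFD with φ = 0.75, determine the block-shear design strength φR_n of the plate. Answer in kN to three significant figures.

1440 kN

Shear plane L_v = 60 + 4·90 = 420 mm; A_gv = 420 × 20 = 8400 mm².
A_nv = (420 − 4.5·32) × 20 = 5520 mm².
A_nt = (55 − 0.5·32) × 20 = 780 mm².
0.6 F_u A_nv = 1557 kN; 0.6 F_y A_gv = 1789 kN → shear rupture governs the shear term.
R_n = 1557 + 1.0 × 470 × 780 / 1000 = 1923 kN.
Design strength φR_n = 0.75 × 1923 = 1440 kN.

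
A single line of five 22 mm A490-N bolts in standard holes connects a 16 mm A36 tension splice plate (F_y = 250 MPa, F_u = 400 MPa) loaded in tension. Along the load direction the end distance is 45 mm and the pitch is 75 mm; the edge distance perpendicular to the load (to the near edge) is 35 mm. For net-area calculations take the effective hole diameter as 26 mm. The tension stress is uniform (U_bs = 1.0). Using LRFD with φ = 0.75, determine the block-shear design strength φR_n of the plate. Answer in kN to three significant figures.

Shear plane L_v = 45 + 4·75 = 345 mm; A_gv = 345 × 16 = 5520 mm².
A_nv = (345 − 4.5·26) × 16 = 3648 mm².
A_nt = (35 − 0.5·26) × 16 = 352 mm².
0.6 F_u A_nv = 875.5 kN; 0.6 F_y A_gv = 828 kN → shear yielding governs the shear term.
R_n = 828 + 1.0 × 400 × 352 / 1000 = 968.8 kN.
Design strength φR_n = 0.75 × 968.8 = 727 kN.

727 kN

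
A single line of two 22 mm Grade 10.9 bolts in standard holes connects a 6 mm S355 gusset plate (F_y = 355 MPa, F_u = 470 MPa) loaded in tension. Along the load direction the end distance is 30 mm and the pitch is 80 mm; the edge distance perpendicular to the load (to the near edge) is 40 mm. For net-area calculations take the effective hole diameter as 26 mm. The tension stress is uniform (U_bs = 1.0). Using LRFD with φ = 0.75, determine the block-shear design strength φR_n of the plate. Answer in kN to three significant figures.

147 kN

Shear plane L_v = 30 + 1·80 = 110 mm; A_gv = 110 × 6 = 660 mm².
A_nv = (110 − 1.5·26) × 6 = 426 mm².
A_nt = (40 − 0.5·26) × 6 = 162 mm².
0.6 F_u A_nv = 120.1 kN; 0.6 F_y A_gv = 140.6 kN → shear rupture governs the shear term.
R_n = 120.1 + 1.0 × 470 × 162 / 1000 = 196.3 kN.
Design strength φR_n = 0.75 × 196.3 = 147 kN.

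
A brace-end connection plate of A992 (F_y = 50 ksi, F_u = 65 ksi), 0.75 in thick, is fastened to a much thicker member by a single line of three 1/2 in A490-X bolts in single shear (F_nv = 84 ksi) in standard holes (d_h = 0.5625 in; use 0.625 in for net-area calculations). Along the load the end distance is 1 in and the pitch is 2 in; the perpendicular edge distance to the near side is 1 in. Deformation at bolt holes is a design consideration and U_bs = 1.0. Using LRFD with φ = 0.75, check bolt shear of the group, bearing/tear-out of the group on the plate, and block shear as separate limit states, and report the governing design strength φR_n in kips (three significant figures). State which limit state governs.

37.1 kips (bolt shear governs)

Bolt shear: A_b = π·0.5²/4 = 0.1963 in²; R_n = 84 × 0.1963 × 3 × 1 = 49.48 kips → 0.75 × 49.48 = 37.1 kips.
Bearing: edge l_c = 0.7188, r_n = 42.05 kips; interior l_c = 1.438, r_n = 58.5 kips; R_n = 42.05 + 2·58.5 = 159 kips → 119 kips.
Block shear: A_gv = 3.75, A_nv = 2.578, A_nt = 0.5156 in²; R_n = min(0.6F_uA_nv, 0.6F_yA_gv) + U_bs·F_u·A_nt = 134.1 kips → 101 kips.
Bolt shear governs: 37.1 kips.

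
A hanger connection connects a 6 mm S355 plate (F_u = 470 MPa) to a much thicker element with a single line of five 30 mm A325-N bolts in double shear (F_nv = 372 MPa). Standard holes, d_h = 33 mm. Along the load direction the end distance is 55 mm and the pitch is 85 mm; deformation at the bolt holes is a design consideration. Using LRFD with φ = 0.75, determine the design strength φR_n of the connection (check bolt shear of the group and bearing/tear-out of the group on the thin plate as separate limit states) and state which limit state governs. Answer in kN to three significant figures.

Bolt shear: A_b = π·30²/4 = 706.9 mm²; R_n = 372 × 706.9 × 5 × 2 / 1000 = 2630 kN → 0.75 × 2630 = 1970 kN.
Bearing (1.2 l_c t F_u ≤ 2.4 d t F_u): upper limit = 2.4·30·6·470 / 1000 = 203 kN.
  Edge l_c = 55 − 33/2 = 38.5 → r_n = 130.3 kN; interior l_c = 85 − 33 = 52 → r_n = 176 kN.
  R_n,bearing = 1·130.3 + 4·176 = 834.2 kN → 0.75 × 834.2 = 626 kN.
Bearing governs: 626 kN.

626 kN (bearing governs)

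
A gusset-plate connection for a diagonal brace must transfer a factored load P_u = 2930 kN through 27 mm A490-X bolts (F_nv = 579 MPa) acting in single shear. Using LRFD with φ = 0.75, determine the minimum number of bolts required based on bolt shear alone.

A_b = π·27²/4 = 572.6 mm².
Per-bolt design strength φR_n = 0.75 × 579 × 572.6 × 1 / 1000 = 248.6 kN.
n ≥ 2930 / 248.6 = 11.78 → use 12 bolts.

12 bolts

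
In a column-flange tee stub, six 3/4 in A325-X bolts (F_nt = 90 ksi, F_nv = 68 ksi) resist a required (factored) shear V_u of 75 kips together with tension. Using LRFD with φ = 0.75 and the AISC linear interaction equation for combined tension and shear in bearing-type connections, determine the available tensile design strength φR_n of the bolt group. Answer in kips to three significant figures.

A_b = π·0.75²/4 = 0.4418 in²; f_rv = 75 / (6 × 0.4418) = 28.29 ksi.
F'_nt = 1.3 F_nt − (F_nt / φF_nv) f_rv = 1.3·90 − (90/(0.75·68))·28.29 = 67.07 ksi, capped at F_nt → F'_nt = 67.07 ksi.
R_n = F'_nt · A_b · n = 67.07 × 0.4418 × 6 = 177.8 kips.
Design strength φR_n = 0.75 × 177.8 = 133 kips.

133 kips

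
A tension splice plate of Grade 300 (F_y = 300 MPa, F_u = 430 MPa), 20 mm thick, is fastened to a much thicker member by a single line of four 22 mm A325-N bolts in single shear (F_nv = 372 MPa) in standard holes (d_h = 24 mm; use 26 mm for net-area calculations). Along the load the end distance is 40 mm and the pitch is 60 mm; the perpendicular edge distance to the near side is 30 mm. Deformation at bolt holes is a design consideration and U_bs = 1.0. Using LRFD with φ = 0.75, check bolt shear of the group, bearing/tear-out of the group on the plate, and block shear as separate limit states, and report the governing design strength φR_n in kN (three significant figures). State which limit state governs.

Bolt shear: A_b = π·22²/4 = 380.1 mm²; R_n = 372 × 380.1 × 4 × 1 / 1000 = 565.6 kN → 0.75 × 565.6 = 424 kN.
Bearing: edge l_c = 28, r_n = 289 kN; interior l_c = 36, r_n = 371.5 kN; R_n = 289 + 3·371.5 = 1404 kN → 1050 kN.
Block shear: A_gv = 4400, A_nv = 2580, A_nt = 340 mm²; R_n = min(0.6F_uA_nv, 0.6F_yA_gv) + U_bs·F_u·A_nt = 811.8 kN → 609 kN.
Bolt shear governs: 424 kN.

424 kN (bolt shear governs)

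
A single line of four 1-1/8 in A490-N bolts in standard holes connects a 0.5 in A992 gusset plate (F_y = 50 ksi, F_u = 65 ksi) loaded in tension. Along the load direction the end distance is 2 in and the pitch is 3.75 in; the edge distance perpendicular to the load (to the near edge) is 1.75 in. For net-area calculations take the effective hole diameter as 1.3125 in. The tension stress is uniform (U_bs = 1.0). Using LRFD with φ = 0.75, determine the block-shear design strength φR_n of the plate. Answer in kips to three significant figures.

153 kips

Shear plane L_v = 2 + 3·3.75 = 13.25 in; A_gv = 13.25 × 0.5 = 6.625 in².
A_nv = (13.25 − 3.5·1.3125) × 0.5 = 4.328 in².
A_nt = (1.75 − 0.5·1.3125) × 0.5 = 0.5469 in².
0.6 F_u A_nv = 168.8 kips; 0.6 F_y A_gv = 198.8 kips → shear rupture governs the shear term.
R_n = 168.8 + 1.0 × 65 × 0.5469 = 204.3 kips.
Design strength φR_n = 0.75 × 204.3 = 153 kips.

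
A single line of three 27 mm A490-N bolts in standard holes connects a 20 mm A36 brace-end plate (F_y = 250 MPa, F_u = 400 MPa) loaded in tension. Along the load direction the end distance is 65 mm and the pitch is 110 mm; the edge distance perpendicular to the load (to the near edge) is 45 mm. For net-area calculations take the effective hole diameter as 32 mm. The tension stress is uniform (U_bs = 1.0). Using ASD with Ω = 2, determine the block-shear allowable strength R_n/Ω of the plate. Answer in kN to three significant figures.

Shear plane L_v = 65 + 2·110 = 285 mm; A_gv = 285 × 20 = 5700 mm².
A_nv = (285 − 2.5·32) × 20 = 4100 mm².
A_nt = (45 − 0.5·32) × 20 = 580 mm².
0.6 F_u A_nv = 984 kN; 0.6 F_y A_gv = 855 kN → shear yielding governs the shear term.
R_n = 855 + 1.0 × 400 × 580 / 1000 = 1087 kN.
Allowable strength R_n/Ω = 1087 / 2 = 544 kN.

544 kN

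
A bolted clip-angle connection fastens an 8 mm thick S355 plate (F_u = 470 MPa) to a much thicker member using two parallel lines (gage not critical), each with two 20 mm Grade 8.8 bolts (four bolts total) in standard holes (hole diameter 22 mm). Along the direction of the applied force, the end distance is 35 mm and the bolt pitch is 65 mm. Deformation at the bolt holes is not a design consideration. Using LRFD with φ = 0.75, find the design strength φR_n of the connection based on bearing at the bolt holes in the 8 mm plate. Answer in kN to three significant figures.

541 kN

Per bolt r_n = 1.5 l_c t F_u ≤ 3.0 d t F_u; upper limit = 3.0 × 20 × 8 × 470 / 1000 = 225.6 kN.
Edge bolt: l_c = 35 − 22/2 = 24 mm → 1.5 × 24 × 8 × 470 / 1000 = 135.4 → r_n = 135.4 kN.
Interior bolts: l_c = 65 − 22 = 43 mm → 1.5 × 43 × 8 × 470 / 1000 = 242.5 → r_n = 225.6 kN.
R_n = 2 × 135.4 + 2 × 225.6 = 721.9 kN.
Design strength φR_n = 0.75 × 721.9 = 541 kN.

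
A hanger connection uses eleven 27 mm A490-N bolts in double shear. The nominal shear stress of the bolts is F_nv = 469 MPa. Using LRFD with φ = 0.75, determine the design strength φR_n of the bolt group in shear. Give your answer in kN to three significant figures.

4430 kN

A_b = π × 27² / 4 = 572.6 mm².
R_n = F_nv · A_b · n · n_s = 469 × 572.6 × 11 × 2 / 1000 = 5908 kN.
Design strength φR_n = 0.75 × 5908 = 4430 kN.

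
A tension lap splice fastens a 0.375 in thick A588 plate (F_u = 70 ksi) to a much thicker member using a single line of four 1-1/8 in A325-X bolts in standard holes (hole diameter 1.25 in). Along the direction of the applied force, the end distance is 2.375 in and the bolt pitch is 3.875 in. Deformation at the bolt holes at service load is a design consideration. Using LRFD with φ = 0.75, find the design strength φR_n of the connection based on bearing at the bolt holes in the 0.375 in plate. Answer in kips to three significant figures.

201 kips

Per bolt r_n = 1.2 l_c t F_u ≤ 2.4 d t F_u; upper limit = 2.4 × 1.125 × 0.375 × 70 = 70.88 kips.
Edge bolt: l_c = 2.375 − 1.25/2 = 1.75 in → 1.2 × 1.75 × 0.375 × 70 = 55.13 → r_n = 55.13 kips.
Interior bolts: l_c = 3.875 − 1.25 = 2.625 in → 1.2 × 2.625 × 0.375 × 70 = 82.69 → r_n = 70.88 kips.
R_n = 1 × 55.13 + 3 × 70.88 = 267.8 kips.
Design strength φR_n = 0.75 × 267.8 = 201 kips.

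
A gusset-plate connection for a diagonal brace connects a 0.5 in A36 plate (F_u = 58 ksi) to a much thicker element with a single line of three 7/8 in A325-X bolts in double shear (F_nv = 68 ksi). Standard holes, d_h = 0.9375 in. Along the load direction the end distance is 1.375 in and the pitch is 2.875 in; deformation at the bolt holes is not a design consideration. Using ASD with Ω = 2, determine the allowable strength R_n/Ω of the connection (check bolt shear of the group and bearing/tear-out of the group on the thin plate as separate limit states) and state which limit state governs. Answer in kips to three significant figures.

95.8 kips (bearing governs)

Bolt shear: A_b = π·0.875²/4 = 0.6013 in²; R_n = 68 × 0.6013 × 3 × 2 = 245.3 kips → 245.3 / 2 = 123 kips.
Bearing (1.5 l_c t F_u ≤ 3.0 d t F_u): upper limit = 3.0·0.875·0.5·58 = 76.12 kips.
  Edge l_c = 1.375 − 0.9375/2 = 0.9062 → r_n = 39.42 kips; interior l_c = 2.875 − 0.9375 = 1.938 → r_n = 76.12 kips.
  R_n,bearing = 1·39.42 + 2·76.12 = 191.7 kips → 191.7 / 2 = 95.8 kips.
Bearing governs: 95.8 kips.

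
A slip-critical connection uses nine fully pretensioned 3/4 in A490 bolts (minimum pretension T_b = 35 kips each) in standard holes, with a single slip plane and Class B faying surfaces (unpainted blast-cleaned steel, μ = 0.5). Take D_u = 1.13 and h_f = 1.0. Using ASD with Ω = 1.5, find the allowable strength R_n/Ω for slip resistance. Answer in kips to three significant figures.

R_n = μ · D_u · h_f · T_b · n_s · n_b = 0.5 × 1.13 × 1.0 × 35 × 1 × 9 = 178 kips.
Allowable strength R_n/Ω = 178 / 1.5 = 119 kips.

119 kips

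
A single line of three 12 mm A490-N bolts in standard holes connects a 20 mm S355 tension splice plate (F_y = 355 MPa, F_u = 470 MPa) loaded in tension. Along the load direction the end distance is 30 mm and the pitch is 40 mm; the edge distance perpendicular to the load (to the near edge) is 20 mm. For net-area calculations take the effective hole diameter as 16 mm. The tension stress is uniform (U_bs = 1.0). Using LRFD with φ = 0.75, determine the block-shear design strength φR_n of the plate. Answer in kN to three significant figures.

381 kN

Shear plane L_v = 30 + 2·40 = 110 mm; A_gv = 110 × 20 = 2200 mm².
A_nv = (110 − 2.5·16) × 20 = 1400 mm².
A_nt = (20 − 0.5·16) × 20 = 240 mm².
0.6 F_u A_nv = 394.8 kN; 0.6 F_y A_gv = 468.6 kN → shear rupture governs the shear term.
R_n = 394.8 + 1.0 × 470 × 240 / 1000 = 507.6 kN.
Design strength φR_n = 0.75 × 507.6 = 381 kN.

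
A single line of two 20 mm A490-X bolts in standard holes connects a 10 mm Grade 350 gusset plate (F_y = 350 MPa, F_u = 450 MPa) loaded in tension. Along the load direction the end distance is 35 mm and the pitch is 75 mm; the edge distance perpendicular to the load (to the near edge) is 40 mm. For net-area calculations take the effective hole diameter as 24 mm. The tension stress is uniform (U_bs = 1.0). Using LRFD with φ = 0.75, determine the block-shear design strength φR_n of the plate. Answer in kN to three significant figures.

Shear plane L_v = 35 + 1·75 = 110 mm; A_gv = 110 × 10 = 1100 mm².
A_nv = (110 − 1.5·24) × 10 = 740 mm².
A_nt = (40 − 0.5·24) × 10 = 280 mm².
0.6 F_u A_nv = 199.8 kN; 0.6 F_y A_gv = 231 kN → shear rupture governs the shear term.
R_n = 199.8 + 1.0 × 450 × 280 / 1000 = 325.8 kN.
Design strength φR_n = 0.75 × 325.8 = 244 kN.

244 kN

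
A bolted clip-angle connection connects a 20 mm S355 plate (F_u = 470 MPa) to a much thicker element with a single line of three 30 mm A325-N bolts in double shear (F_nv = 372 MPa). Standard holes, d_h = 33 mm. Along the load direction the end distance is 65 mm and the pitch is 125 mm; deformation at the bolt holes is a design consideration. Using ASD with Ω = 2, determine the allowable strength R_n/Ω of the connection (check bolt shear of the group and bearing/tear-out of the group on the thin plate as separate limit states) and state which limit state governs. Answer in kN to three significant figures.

Bolt shear: A_b = π·30²/4 = 706.9 mm²; R_n = 372 × 706.9 × 3 × 2 / 1000 = 1578 kN → 1578 / 2 = 789 kN.
Bearing (1.2 l_c t F_u ≤ 2.4 d t F_u): upper limit = 2.4·30·20·470 / 1000 = 676.8 kN.
  Edge l_c = 65 − 33/2 = 48.5 → r_n = 547.1 kN; interior l_c = 125 − 33 = 92 → r_n = 676.8 kN.
  R_n,bearing = 1·547.1 + 2·676.8 = 1901 kN → 1901 / 2 = 950 kN.
Bolt shear governs: 789 kN.

789 kN (bolt shear governs)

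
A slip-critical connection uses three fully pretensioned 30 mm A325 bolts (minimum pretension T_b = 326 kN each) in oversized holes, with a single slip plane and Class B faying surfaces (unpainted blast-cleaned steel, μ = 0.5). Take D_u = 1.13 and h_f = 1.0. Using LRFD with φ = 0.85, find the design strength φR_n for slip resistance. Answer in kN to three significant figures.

470 kN

R_n = μ · D_u · h_f · T_b · n_s · n_b = 0.5 × 1.13 × 1.0 × 326 × 1 × 3 = 552.6 kN.
Design strength φR_n = 0.85 × 552.6 = 470 kN.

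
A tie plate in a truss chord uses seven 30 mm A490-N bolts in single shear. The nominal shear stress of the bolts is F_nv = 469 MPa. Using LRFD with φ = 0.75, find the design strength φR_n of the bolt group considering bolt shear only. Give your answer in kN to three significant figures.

A_b = π × 30² / 4 = 706.9 mm².
R_n = F_nv · A_b · n · n_s = 469 × 706.9 × 7 × 1 / 1000 = 2321 kN.
Design strength φR_n = 0.75 × 2321 = 1740 kN.

1740 kN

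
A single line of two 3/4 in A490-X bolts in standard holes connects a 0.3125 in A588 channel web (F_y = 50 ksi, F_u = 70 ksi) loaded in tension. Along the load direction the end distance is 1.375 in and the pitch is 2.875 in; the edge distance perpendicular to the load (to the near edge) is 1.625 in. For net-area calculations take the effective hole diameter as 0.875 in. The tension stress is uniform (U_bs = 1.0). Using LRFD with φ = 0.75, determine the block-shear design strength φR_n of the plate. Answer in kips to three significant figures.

Shear plane L_v = 1.375 + 1·2.875 = 4.25 in; A_gv = 4.25 × 0.3125 = 1.328 in².
A_nv = (4.25 − 1.5·0.875) × 0.3125 = 0.918 in².
A_nt = (1.625 − 0.5·0.875) × 0.3125 = 0.3711 in².
0.6 F_u A_nv = 38.55 kips; 0.6 F_y A_gv = 39.84 kips → shear rupture governs the shear term.
R_n = 38.55 + 1.0 × 70 × 0.3711 = 64.53 kips.
Design strength φR_n = 0.75 × 64.53 = 48.4 kips.

48.4 kips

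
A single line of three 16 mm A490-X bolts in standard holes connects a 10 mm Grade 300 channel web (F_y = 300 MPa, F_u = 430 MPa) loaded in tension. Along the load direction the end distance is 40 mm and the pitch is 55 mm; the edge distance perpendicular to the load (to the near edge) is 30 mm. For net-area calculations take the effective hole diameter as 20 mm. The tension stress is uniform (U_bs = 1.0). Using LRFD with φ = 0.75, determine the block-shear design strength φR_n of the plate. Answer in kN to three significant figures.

Shear plane L_v = 40 + 2·55 = 150 mm; A_gv = 150 × 10 = 1500 mm².
A_nv = (150 − 2.5·20) × 10 = 1000 mm².
A_nt = (30 − 0.5·20) × 10 = 200 mm².
0.6 F_u A_nv = 258 kN; 0.6 F_y A_gv = 270 kN → shear rupture governs the shear term.
R_n = 258 + 1.0 × 430 × 200 / 1000 = 344 kN.
Design strength φR_n = 0.75 × 344 = 258 kN.

258 kN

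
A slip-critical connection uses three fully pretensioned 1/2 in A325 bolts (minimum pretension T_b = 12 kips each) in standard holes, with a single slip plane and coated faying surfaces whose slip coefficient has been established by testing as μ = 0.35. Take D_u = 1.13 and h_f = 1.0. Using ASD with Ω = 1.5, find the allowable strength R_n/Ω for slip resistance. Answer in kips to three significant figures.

9.49 kips

R_n = μ · D_u · h_f · T_b · n_s · n_b = 0.35 × 1.13 × 1.0 × 12 × 1 × 3 = 14.24 kips.
Allowable strength R_n/Ω = 14.24 / 1.5 = 9.49 kips.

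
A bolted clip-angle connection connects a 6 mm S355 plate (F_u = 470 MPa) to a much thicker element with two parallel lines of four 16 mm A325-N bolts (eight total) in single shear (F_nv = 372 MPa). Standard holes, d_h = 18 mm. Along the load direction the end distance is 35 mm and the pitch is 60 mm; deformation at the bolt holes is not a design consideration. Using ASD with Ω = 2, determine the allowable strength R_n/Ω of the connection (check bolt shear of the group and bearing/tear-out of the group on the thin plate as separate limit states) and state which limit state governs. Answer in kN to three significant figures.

299 kN (bolt shear governs)

Bolt shear: A_b = π·16²/4 = 201.1 mm²; R_n = 372 × 201.1 × 8 × 1 / 1000 = 598.4 kN → 598.4 / 2 = 299 kN.
Bearing (1.5 l_c t F_u ≤ 3.0 d t F_u): upper limit = 3.0·16·6·470 / 1000 = 135.4 kN.
  Edge l_c = 35 − 18/2 = 26 → r_n = 110 kN; interior l_c = 60 − 18 = 42 → r_n = 135.4 kN.
  R_n,bearing = 2·110 + 6·135.4 = 1032 kN → 1032 / 2 = 516 kN.
Bolt shear governs: 299 kN.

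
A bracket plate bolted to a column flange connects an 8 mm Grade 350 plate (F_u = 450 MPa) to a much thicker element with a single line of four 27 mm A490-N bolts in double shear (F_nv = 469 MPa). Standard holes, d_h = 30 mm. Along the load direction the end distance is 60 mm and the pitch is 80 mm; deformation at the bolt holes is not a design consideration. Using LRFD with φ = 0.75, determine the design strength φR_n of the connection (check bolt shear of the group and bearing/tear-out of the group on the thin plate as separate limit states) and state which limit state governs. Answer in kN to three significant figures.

790 kN (bearing governs)

Bolt shear: A_b = π·27²/4 = 572.6 mm²; R_n = 469 × 572.6 × 4 × 2 / 1000 = 2148 kN → 0.75 × 2148 = 1610 kN.
Bearing (1.5 l_c t F_u ≤ 3.0 d t F_u): upper limit = 3.0·27·8·450 / 1000 = 291.6 kN.
  Edge l_c = 60 − 30/2 = 45 → r_n = 243 kN; interior l_c = 80 − 30 = 50 → r_n = 270 kN.
  R_n,bearing = 1·243 + 3·270 = 1053 kN → 0.75 × 1053 = 790 kN.
Bearing governs: 790 kN.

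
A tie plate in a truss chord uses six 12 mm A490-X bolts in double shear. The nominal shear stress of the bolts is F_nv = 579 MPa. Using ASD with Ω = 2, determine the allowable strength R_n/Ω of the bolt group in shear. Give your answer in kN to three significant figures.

393 kN

A_b = π × 12² / 4 = 113.1 mm².
R_n = F_nv · A_b · n · n_s = 579 × 113.1 × 6 × 2 / 1000 = 785.8 kN.
Allowable strength R_n/Ω = 785.8 / 2 = 393 kN.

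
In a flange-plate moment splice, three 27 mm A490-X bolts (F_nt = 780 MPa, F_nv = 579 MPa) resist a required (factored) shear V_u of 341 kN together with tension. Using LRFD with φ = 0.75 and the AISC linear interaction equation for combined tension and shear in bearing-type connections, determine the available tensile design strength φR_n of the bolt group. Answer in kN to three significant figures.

847 kN

A_b = π·27²/4 = 572.6 mm²; f_rv = 341 × 1000 / (3 × 572.6) = 198.5 MPa.
F'_nt = 1.3 F_nt − (F_nt / φF_nv) f_rv = 1.3·780 − (780/(0.75·579))·198.5 = 657.4 MPa, capped at F_nt → F'_nt = 657.4 MPa.
R_n = F'_nt · A_b · n = 657.4 × 572.6 × 3 / 1000 = 1129 kN.
Design strength φR_n = 0.75 × 1129 = 847 kN.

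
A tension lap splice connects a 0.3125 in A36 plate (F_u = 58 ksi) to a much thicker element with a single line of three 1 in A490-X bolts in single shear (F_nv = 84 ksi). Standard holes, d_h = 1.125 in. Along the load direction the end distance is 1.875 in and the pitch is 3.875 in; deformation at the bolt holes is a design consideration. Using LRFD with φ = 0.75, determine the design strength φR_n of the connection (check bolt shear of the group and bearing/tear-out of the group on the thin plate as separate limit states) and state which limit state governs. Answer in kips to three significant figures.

86.7 kips (bearing governs)

Bolt shear: A_b = π·1²/4 = 0.7854 in²; R_n = 84 × 0.7854 × 3 × 1 = 197.9 kips → 0.75 × 197.9 = 148 kips.
Bearing (1.2 l_c t F_u ≤ 2.4 d t F_u): upper limit = 2.4·1·0.3125·58 = 43.5 kips.
  Edge l_c = 1.875 − 1.125/2 = 1.312 → r_n = 28.55 kips; interior l_c = 3.875 − 1.125 = 2.75 → r_n = 43.5 kips.
  R_n,bearing = 1·28.55 + 2·43.5 = 115.5 kips → 0.75 × 115.5 = 86.7 kips.
Bearing governs: 86.7 kips.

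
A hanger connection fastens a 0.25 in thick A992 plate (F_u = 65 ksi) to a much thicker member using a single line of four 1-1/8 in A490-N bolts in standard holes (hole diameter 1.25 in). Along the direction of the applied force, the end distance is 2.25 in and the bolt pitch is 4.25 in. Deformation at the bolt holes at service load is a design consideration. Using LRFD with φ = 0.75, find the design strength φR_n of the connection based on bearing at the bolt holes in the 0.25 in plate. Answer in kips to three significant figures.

Per bolt r_n = 1.2 l_c t F_u ≤ 2.4 d t F_u; upper limit = 2.4 × 1.125 × 0.25 × 65 = 43.87 kips.
Edge bolt: l_c = 2.25 − 1.25/2 = 1.625 in → 1.2 × 1.625 × 0.25 × 65 = 31.69 → r_n = 31.69 kips.
Interior bolts: l_c = 4.25 − 1.25 = 3 in → 1.2 × 3 × 0.25 × 65 = 58.5 → r_n = 43.87 kips.
R_n = 1 × 31.69 + 3 × 43.87 = 163.3 kips.
Design strength φR_n = 0.75 × 163.3 = 122 kips.

122 kips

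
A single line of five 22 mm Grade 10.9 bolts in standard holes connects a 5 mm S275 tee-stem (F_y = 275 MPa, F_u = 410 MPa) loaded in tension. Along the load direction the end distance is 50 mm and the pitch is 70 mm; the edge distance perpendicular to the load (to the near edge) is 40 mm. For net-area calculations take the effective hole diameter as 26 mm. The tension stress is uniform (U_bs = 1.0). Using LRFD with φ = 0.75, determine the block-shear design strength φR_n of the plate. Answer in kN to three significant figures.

Shear plane L_v = 50 + 4·70 = 330 mm; A_gv = 330 × 5 = 1650 mm².
A_nv = (330 − 4.5·26) × 5 = 1065 mm².
A_nt = (40 − 0.5·26) × 5 = 135 mm².
0.6 F_u A_nv = 262 kN; 0.6 F_y A_gv = 272.2 kN → shear rupture governs the shear term.
R_n = 262 + 1.0 × 410 × 135 / 1000 = 317.3 kN.
Design strength φR_n = 0.75 × 317.3 = 238 kN.

238 kN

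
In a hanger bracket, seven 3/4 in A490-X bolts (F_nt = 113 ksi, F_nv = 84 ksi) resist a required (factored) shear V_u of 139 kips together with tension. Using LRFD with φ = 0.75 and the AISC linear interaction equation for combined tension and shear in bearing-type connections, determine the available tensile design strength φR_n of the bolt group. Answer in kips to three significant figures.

A_b = π·0.75²/4 = 0.4418 in²; f_rv = 139 / (7 × 0.4418) = 44.95 ksi.
F'_nt = 1.3 F_nt − (F_nt / φF_nv) f_rv = 1.3·113 − (113/(0.75·84))·44.95 = 66.28 ksi, capped at F_nt → F'_nt = 66.28 ksi.
R_n = F'_nt · A_b · n = 66.28 × 0.4418 × 7 = 205 kips.
Design strength φR_n = 0.75 × 205 = 154 kips.

154 kips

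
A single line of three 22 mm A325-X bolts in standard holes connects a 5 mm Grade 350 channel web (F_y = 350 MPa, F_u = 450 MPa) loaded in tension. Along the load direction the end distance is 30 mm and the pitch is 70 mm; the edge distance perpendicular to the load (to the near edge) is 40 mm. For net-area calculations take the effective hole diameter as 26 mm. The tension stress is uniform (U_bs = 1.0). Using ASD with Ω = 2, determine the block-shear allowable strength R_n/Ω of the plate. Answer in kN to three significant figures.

101 kN

Shear plane L_v = 30 + 2·70 = 170 mm; A_gv = 170 × 5 = 850 mm².
A_nv = (170 − 2.5·26) × 5 = 525 mm².
A_nt = (40 − 0.5·26) × 5 = 135 mm².
0.6 F_u A_nv = 141.8 kN; 0.6 F_y A_gv = 178.5 kN → shear rupture governs the shear term.
R_n = 141.8 + 1.0 × 450 × 135 / 1000 = 202.5 kN.
Allowable strength R_n/Ω = 202.5 / 2 = 101 kN.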